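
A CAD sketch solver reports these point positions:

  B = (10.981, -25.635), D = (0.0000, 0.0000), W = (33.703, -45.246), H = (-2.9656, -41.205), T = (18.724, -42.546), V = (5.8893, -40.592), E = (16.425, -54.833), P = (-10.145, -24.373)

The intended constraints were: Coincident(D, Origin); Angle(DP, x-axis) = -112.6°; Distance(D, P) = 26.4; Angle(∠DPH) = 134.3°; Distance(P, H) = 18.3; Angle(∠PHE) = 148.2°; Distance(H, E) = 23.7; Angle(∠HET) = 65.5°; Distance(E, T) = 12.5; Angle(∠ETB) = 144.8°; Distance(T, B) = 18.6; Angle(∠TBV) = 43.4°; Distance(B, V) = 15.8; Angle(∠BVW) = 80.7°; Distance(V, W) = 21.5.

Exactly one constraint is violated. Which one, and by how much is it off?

Distance(V, W) = 21.5 — off by 6.70.

D = (0.00, 0.00) ✓; DP at -112.6° ✓; |DP| = 26.40 ✓; ∠DPH = 134.3° ✓; |PH| = 18.30 ✓; ∠PHE = 148.2° ✓; |HE| = 23.70 ✓; ∠HET = 65.50° ✓; |ET| = 12.50 ✓; ∠ETB = 144.8° ✓; |TB| = 18.60 ✓; ∠TBV = 43.40° ✓; |BV| = 15.80 ✓; ∠BVW = 80.70° ✓; |VW| = 28.20 ✗.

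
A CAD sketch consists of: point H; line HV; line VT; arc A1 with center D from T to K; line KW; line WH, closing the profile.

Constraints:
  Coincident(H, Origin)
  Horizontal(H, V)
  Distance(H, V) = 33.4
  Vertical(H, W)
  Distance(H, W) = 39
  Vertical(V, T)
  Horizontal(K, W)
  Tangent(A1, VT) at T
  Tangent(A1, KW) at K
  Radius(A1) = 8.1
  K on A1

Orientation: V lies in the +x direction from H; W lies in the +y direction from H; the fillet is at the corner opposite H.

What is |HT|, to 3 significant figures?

45.5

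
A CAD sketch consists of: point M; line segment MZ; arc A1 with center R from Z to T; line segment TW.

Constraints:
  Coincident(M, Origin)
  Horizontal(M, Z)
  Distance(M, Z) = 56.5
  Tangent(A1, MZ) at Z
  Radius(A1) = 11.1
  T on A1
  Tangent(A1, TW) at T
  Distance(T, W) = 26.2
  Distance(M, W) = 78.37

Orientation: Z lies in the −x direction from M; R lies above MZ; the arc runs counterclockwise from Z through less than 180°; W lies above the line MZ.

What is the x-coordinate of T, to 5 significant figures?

-49.340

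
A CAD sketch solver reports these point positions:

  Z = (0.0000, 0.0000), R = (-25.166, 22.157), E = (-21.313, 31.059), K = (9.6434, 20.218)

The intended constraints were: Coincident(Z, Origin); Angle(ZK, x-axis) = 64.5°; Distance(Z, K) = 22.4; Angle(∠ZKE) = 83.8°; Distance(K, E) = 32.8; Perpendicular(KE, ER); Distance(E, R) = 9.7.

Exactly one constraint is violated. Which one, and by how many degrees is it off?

Perpendicular(KE, ER) — off by 4.10°.

Z = (0.00, 0.00) ✓; ZK at 64.50° ✓; |ZK| = 22.40 ✓; ∠ZKE = 83.80° ✓; |KE| = 32.80 ✓; ∠(KE, ER) = 85.90° ✗; |ER| = 9.700 ✓.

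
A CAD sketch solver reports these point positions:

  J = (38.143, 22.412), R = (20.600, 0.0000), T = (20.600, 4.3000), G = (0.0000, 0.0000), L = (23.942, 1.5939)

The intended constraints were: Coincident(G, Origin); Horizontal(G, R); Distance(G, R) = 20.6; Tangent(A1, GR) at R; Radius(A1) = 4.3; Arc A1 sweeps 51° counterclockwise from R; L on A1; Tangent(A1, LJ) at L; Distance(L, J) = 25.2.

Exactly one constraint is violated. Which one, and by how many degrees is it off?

Tangent(A1, LJ) at L — off by 4.70°.

G = (0.00, 0.00) ✓; G.y = 0.00, R.y = 0.00 ✓; |GR| = 20.60 ✓; ∠(TR, RG) = 90.00° ✓; |TR| = 4.300 ✓; bearing(T→L) − bearing(T→R) = 51.00° ✓; |TL| = 4.300 ✓; ∠(TL, LJ) = 85.30° ✗; |LJ| = 25.20 ✓.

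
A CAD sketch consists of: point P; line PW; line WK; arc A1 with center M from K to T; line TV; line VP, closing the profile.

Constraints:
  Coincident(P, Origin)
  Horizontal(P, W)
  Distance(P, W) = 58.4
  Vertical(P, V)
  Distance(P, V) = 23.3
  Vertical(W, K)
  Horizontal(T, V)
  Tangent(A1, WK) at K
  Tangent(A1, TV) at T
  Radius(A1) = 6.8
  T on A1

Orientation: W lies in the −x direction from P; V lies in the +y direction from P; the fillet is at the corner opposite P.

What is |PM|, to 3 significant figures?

54.2

P is at the origin; PW is horizontal with |PW| = 58.4 and W on the −x side, so W = (-58.4, 0.00). P and V share the same x with |PV| = 23.3 and V on the +y side, so V = (0.00, 23.3). The virtual corner opposite P is at (-58.4, 23.3). Since A1 is tangent to WK there, MK ⟂ WK and since A1 is tangent to TV there, MT ⟂ TV, with radius 6.8, so the center M sits 6.8 in from both sides at M = (-51.6, 16.5). Then |PM| = |M − P| = 54.2.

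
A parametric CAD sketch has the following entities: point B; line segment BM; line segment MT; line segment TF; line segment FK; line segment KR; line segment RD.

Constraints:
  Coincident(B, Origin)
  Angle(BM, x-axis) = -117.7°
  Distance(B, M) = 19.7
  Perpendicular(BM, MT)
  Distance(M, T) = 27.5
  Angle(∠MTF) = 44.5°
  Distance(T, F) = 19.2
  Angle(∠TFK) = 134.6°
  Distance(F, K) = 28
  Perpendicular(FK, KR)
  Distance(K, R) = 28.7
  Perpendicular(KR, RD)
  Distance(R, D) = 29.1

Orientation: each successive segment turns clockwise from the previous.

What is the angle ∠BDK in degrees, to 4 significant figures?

22.56°

B is at the origin; BM runs at -117.7° with length 19.7, so M = (-9.157, -17.44). BM ⟂ MT, so MT runs at 152.3°; with |MT| = 27.5, T = (-33.51, -4.659). ∠MTF = 44.5° gives TF at 16.80° from the x-axis; with |TF| = 19.2, F = (-15.13, 0.8903). ∠TFK = 134.6° gives FK at -28.60° from the x-axis; with |FK| = 28.0, K = (9.458, -12.51). FK ⟂ KR, so KR runs at -118.6°; with |KR| = 28.7, R = (-4.280, -37.71). The perpendicularity gives RD at right angles to KR, so RD runs at 151.4°; with |RD| = 29.1, D = (-29.83, -23.78). Then cos ∠BDK = DB·DK / (|DB||DK|), giving 22.56°.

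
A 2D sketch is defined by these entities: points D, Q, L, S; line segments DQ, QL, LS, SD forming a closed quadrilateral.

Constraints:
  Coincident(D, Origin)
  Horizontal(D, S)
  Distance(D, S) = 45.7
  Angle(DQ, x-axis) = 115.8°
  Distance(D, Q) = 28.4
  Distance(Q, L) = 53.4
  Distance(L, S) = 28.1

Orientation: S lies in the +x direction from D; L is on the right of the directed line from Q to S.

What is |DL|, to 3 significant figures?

26.8

D is at the origin; DS is horizontal with |DS| = 45.7 and S in +x, so S = (45.7, 0). DQ runs at 115.8° with |DQ| = 28.4, so Q = (-12.4, 25.6). L is determined by |QL| = 53.4 and |LS| = 28.1 together: it lies at the intersection of circle(Q, 53.4) and circle(S, 28.1). With |QS| = 63.4, the foot of the radical line on QS is 48.0 from Q and the perpendicular offset is √(53.4² − 48.0²) = 23.5. Taking the right-of-QS solution: L = (22.1, -15.2).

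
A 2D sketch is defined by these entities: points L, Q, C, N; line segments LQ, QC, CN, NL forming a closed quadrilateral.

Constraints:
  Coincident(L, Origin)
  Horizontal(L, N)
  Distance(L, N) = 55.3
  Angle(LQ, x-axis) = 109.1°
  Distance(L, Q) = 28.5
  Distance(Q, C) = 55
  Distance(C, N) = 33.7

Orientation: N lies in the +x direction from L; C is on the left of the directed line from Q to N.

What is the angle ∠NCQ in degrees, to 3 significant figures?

102°

L is at the origin; LN is horizontal with |LN| = 55.3 and N in +x, so N = (55.3, 0). LQ runs at 109.1° with |LQ| = 28.5, so Q = (-9.33, 26.9). C is determined by |QC| = 55.0 and |CN| = 33.7 together: it lies at the intersection of circle(Q, 55.0) and circle(N, 33.7). With |QN| = 70.0, the foot of the radical line on QN is 48.5 from Q and the perpendicular offset is √(55.0² − 48.5²) = 25.9. Taking the left-of-QN solution: C = (45.4, 32.2).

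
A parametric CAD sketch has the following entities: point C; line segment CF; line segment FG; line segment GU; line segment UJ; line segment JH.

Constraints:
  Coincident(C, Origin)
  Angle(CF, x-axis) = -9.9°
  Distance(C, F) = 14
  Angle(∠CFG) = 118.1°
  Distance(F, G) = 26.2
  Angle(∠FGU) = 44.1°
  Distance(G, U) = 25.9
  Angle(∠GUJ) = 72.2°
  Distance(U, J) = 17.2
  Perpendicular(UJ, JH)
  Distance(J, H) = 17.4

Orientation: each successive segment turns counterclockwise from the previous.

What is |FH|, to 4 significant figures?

16.39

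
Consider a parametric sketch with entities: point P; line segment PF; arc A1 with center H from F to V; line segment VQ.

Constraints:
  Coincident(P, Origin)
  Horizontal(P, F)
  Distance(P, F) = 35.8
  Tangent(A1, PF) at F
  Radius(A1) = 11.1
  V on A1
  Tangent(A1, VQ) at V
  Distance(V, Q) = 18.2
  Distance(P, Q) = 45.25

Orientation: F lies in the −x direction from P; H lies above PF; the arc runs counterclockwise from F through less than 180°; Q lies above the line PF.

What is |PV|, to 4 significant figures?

29.56

P is at the origin; P and F share the same y with |PF| = 35.8 and F on the −x side, so F = (-35.80, 0.000). Tangency of A1 to PF means the radius HF is perpendicular to PF, so H = F + (0, 11.1) = (-35.80, 11.10). Since HV ⟂ VQ (tangency), |HQ| = √(11.1² + 18.2²) = 21.32 regardless of where V sits on A1. So Q lies on both circle(P, 45.25) and circle(H, 21.32); the above-PF intersection is Q = (-31.93, 32.06). V is the foot of the tangent from Q: V = (-25.43, 15.06).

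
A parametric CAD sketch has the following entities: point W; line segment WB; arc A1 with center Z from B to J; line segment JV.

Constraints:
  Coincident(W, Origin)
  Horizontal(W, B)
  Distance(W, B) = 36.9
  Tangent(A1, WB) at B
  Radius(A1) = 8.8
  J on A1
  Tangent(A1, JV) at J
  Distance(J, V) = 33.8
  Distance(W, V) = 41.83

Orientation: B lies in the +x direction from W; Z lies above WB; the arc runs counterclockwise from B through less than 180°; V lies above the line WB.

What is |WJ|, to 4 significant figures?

45.45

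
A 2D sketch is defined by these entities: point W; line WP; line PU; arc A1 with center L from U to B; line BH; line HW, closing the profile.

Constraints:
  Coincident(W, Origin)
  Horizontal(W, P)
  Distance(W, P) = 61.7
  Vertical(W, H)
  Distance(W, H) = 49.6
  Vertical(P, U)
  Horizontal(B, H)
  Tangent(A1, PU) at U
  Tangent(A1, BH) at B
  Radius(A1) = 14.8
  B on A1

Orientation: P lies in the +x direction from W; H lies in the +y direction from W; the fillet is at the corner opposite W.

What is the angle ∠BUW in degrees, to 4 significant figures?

74.42°

W is at the origin; WP is horizontal with |WP| = 61.7 and P on the +x side, so P = (61.70, 0.000). W and H share the same x with |WH| = 49.6 and H on the +y side, so H = (0.000, 49.60). The virtual corner opposite W is at (61.70, 49.60). Tangency of A1 to PU means the radius LU is perpendicular to PU and the tangent condition forces LB to be normal to BH, with radius 14.8, so the center L sits 14.8 in from both sides at L = (46.90, 34.80). That places the tangent points at U = (61.70, 34.80) on PU and B = (46.90, 49.60) on BH. Then cos ∠BUW = UB·UW / (|UB||UW|), giving 74.42°.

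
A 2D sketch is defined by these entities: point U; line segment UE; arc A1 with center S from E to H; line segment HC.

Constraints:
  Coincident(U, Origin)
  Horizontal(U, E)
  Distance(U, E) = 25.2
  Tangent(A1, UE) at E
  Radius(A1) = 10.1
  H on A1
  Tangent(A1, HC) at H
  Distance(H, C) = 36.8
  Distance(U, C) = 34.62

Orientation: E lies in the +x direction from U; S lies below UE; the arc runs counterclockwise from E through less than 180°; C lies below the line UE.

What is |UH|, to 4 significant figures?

17.48

U is at the origin; U and E share the same y with |UE| = 25.2 and E on the +x side, so E = (25.20, 0.000). The tangent condition forces SE to be normal to UE, so S = E + (0, -10.1) = (25.20, -10.10). Since SH ⟂ HC (tangency), |SC| = √(10.1² + 36.8²) = 38.16 regardless of where H sits on A1. So C lies on both circle(U, 34.62) and circle(S, 38.16); the below-UE intersection is C = (-4.259, -34.36). H is the foot of the tangent from C: H = (16.95, -4.280).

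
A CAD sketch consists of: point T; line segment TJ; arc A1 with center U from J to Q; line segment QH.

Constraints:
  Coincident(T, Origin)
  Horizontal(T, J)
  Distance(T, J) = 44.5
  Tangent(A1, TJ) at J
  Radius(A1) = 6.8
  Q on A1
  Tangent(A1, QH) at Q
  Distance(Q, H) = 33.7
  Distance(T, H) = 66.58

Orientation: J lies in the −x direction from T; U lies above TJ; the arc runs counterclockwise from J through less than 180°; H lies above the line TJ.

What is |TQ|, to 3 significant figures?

39.6

Checks: T.y = 0.00, J.y = 0.00 ✓; |UQ| = 6.800 ✓; ∠(UQ, QH) = 90.00° ✓; |QH| = 33.70 ✓; |TH| = 66.58 ✓.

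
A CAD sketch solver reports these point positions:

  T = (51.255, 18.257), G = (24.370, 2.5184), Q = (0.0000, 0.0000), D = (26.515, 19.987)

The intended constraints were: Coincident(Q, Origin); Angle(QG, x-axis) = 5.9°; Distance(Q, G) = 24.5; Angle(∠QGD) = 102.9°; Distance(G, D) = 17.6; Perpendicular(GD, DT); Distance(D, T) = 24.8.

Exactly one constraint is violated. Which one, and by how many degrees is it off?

Perpendicular(GD, DT) — off by 3.00°.

Q = (0.00, 0.00) ✓; QG at 5.900° ✓; |QG| = 24.50 ✓; ∠QGD = 102.9° ✓; |GD| = 17.60 ✓; ∠(GD, DT) = 87.00° ✗; |DT| = 24.80 ✓.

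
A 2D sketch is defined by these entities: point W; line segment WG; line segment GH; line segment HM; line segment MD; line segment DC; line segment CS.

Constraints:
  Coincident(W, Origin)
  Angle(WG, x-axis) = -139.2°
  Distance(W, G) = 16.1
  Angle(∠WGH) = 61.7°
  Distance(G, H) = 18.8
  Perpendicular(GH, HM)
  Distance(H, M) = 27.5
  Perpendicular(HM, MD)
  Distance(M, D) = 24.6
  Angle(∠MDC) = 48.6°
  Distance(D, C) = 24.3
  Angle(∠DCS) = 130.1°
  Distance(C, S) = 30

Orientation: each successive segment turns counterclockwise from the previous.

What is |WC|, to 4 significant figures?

5.568

W is at the origin; WG runs at -139.2° with length 16.1, so G = (-12.19, -10.52). ∠WGH = 61.7° gives GH at -20.90° from the x-axis; with |GH| = 18.8, H = (5.375, -17.23). The perpendicularity gives HM at right angles to GH, so HM runs at 69.10°; with |HM| = 27.5, M = (15.19, 8.464). The perpendicularity gives MD at right angles to HM, so MD runs at 159.1°; with |MD| = 24.6, D = (-7.796, 17.24). ∠MDC = 48.6° gives DC at -69.50° from the x-axis; with |DC| = 24.3, C = (0.7143, -5.522). Then |WC| = |C − W| = 5.568.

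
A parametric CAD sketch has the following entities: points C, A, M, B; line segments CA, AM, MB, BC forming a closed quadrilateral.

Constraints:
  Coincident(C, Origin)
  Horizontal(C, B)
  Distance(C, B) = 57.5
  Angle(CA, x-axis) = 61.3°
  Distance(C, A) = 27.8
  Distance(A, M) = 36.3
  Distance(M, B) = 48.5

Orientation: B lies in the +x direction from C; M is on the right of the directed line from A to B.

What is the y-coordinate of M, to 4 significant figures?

-11.80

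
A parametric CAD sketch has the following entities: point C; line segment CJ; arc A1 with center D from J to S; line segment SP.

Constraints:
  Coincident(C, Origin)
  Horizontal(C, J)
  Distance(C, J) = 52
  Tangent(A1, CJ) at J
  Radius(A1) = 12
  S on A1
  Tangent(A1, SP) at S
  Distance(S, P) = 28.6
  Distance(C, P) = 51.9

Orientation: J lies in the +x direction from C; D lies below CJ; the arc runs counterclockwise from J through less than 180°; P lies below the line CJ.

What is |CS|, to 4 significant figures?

41.39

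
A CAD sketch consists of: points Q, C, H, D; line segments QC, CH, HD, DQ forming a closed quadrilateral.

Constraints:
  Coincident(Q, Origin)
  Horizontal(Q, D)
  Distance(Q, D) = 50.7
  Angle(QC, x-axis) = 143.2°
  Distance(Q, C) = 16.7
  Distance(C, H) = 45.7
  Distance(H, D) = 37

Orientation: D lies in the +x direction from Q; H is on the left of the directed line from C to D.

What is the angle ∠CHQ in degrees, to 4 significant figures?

21.27°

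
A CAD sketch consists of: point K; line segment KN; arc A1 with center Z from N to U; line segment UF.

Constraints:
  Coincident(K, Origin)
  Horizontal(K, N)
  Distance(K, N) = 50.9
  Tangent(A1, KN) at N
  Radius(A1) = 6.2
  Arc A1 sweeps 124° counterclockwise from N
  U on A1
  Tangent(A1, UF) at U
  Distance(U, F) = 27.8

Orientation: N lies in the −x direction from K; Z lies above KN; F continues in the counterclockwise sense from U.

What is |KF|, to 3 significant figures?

69.5

K is at the origin; K and N share the same y with |KN| = 50.9 and N on the −x side, so N = (-50.9, 0.00). Since A1 is tangent to KN there, ZN ⟂ KN, so Z = N + (0, 6.2) = (-50.9, 6.20). On A1, N sits at bearing -90° from Z; a 124° counterclockwise sweep puts U at bearing 34°, so U = Z + 6.2·(cos 34°, sin 34°) = (-45.8, 9.67). Since A1 is tangent to UF there, ZU ⟂ UF, so UF runs along (−sin 34°, cos 34°); with |UF| = 27.8, F = (-61.3, 32.7). Then |KF| = |F − K| = 69.5.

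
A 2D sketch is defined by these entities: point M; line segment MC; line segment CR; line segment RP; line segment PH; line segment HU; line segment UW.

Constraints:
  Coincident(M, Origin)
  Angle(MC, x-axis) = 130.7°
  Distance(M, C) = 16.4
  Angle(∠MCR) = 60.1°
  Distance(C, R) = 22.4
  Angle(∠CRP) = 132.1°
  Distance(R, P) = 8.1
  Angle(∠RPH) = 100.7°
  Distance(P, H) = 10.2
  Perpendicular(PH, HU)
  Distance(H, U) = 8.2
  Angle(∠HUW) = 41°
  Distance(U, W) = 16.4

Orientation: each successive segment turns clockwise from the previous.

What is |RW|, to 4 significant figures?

12.17

M is at the origin; MC runs at 130.7° with length 16.4, so C = (-10.69, 12.43). ∠MCR = 60.1° gives CR at 10.80° from the x-axis; with |CR| = 22.4, R = (11.31, 16.63). ∠CRP = 132.1° gives RP at -37.10° from the x-axis; with |RP| = 8.1, P = (17.77, 11.74). ∠RPH = 100.7° gives PH at -116.4° from the x-axis; with |PH| = 10.2, H = (13.23, 2.608). The perpendicularity gives HU at right angles to PH, so HU runs at 153.6°; with |HU| = 8.2, U = (5.889, 6.255). ∠HUW = 41.0° gives UW at 14.60° from the x-axis; with |UW| = 16.4, W = (21.76, 10.39). Then |RW| = |W − R| = 12.17.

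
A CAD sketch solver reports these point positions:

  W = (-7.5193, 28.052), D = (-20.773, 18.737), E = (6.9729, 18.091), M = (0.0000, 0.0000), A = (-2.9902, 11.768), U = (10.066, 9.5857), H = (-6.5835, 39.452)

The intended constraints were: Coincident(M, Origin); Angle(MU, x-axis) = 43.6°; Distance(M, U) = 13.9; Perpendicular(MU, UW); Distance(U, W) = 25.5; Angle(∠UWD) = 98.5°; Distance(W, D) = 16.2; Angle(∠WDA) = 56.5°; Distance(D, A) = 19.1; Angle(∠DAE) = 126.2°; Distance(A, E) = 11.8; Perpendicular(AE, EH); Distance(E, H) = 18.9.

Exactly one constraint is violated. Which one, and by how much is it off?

Distance(E, H) = 18.9 — off by 6.40.

M = (0.00, 0.00) ✓; MU at 43.60° ✓; |MU| = 13.90 ✓; ∠(MU, UW) = 90.00° ✓; |UW| = 25.50 ✓; ∠UWD = 98.50° ✓; |WD| = 16.20 ✓; ∠WDA = 56.50° ✓; |DA| = 19.10 ✓; ∠DAE = 126.2° ✓; |AE| = 11.80 ✓; ∠(AE, EH) = 90.00° ✓; |EH| = 25.30 ✗.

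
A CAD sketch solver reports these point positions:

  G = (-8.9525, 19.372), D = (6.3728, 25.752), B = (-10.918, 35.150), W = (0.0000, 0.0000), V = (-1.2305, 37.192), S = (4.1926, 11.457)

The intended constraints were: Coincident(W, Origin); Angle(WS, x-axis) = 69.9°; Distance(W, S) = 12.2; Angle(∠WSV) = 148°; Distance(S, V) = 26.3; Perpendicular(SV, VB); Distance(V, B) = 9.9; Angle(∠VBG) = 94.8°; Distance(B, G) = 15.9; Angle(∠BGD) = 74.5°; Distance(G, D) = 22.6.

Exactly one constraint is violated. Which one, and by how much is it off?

Distance(G, D) = 22.6 — off by 6.00.

W = (0.00, 0.00) ✓; WS at 69.90° ✓; |WS| = 12.20 ✓; ∠WSV = 148.0° ✓; |SV| = 26.30 ✓; ∠(SV, VB) = 90.00° ✓; |VB| = 9.900 ✓; ∠VBG = 94.80° ✓; |BG| = 15.90 ✓; ∠BGD = 74.50° ✓; |GD| = 16.60 ✗.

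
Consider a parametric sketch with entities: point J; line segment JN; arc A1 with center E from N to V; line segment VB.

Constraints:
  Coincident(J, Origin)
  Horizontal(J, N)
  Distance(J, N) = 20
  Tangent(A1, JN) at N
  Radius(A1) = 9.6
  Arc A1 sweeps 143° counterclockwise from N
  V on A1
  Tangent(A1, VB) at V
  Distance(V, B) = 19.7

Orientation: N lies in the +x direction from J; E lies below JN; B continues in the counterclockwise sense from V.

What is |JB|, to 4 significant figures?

41.78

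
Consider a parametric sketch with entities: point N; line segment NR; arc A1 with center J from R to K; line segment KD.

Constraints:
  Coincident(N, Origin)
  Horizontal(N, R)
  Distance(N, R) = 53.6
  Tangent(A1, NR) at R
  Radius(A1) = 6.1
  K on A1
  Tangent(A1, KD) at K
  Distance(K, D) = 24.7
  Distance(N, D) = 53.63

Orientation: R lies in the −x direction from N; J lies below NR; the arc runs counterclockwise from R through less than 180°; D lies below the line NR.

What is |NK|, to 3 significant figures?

59.4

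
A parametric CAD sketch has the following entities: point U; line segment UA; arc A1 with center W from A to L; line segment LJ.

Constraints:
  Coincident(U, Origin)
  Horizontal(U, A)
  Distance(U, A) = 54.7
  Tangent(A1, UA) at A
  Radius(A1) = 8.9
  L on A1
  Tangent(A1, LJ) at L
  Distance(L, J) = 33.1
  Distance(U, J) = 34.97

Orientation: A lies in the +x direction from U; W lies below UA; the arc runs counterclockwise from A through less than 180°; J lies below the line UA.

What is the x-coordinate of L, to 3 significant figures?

48.6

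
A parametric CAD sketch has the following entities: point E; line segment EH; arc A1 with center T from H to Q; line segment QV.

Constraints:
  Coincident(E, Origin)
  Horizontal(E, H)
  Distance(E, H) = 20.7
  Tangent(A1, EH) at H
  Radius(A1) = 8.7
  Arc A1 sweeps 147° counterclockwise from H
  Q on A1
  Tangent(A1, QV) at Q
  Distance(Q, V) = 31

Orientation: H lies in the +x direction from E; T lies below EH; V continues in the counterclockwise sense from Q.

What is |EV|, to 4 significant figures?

53.31

On A1, H sits at bearing 90° from T; a 147° counterclockwise sweep puts Q at bearing 237°, so Q = T + 8.7·(cos 237°, sin 237°) = (15.96, -16.00). Tangency of A1 to QV means the radius TQ is perpendicular to QV, so QV runs along (−sin 237°, cos 237°); with |QV| = 31.0, V = (41.96, -32.88). Then |EV| = |V − E| = 53.31.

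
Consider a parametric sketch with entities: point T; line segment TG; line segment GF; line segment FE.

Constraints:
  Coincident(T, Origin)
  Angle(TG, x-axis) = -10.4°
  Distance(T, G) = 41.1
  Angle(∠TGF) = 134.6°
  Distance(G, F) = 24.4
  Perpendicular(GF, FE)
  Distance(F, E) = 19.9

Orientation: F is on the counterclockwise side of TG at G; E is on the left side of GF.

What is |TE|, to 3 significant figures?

54.1

T is at the origin; TG runs at -10.4° with length 41.1, so G = 41.1·(cos -10.4°, sin -10.4°) = (40.4, -7.42). ∠TGF = 134.6°, so GF runs at -10.4° + (180° − 134.6°) = 35.0° from the x-axis; with |GF| = 24.4, F = G + 24.4·(cos 35.0°, sin 35.0°) = (60.4, 6.58). The perpendicularity gives FE at right angles to GF; with |FE| = 19.9 on the left of GF, E = F + 19.9·(-0.574, 0.819) = (49.0, 22.9). Then |TE| = |E − T| = 54.1.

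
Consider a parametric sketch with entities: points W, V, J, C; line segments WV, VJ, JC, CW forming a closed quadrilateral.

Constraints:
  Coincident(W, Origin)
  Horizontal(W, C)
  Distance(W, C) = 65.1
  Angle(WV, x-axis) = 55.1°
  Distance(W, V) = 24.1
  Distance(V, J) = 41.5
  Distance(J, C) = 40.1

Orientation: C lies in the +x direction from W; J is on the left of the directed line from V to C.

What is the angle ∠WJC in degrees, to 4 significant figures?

73.92°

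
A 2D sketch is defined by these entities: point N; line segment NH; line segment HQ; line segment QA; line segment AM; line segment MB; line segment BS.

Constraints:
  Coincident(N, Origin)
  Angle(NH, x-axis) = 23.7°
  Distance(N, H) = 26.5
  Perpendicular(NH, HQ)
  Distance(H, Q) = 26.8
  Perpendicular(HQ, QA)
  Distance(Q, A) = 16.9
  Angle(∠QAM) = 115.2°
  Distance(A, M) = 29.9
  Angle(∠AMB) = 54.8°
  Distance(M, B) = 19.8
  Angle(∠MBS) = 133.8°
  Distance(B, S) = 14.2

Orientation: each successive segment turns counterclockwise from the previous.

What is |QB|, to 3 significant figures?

25.7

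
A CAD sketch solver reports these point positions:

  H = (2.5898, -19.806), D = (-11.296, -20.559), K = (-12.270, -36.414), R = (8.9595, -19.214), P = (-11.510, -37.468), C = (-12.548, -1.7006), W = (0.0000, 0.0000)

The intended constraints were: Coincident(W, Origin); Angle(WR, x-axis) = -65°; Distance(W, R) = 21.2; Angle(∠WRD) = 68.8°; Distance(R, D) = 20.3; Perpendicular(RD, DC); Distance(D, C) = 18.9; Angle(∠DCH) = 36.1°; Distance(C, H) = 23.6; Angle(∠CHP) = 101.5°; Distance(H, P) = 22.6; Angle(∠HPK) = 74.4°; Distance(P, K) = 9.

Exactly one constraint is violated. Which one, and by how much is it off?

Distance(P, K) = 9 — off by 7.70.

W = (0.00, 0.00) ✓; WR at -65.00° ✓; |WR| = 21.20 ✓; ∠WRD = 68.80° ✓; |RD| = 20.30 ✓; ∠(RD, DC) = 90.00° ✓; |DC| = 18.90 ✓; ∠DCH = 36.10° ✓; |CH| = 23.60 ✓; ∠CHP = 101.5° ✓; |HP| = 22.60 ✓; ∠HPK = 74.39° ✓; |PK| = 1.299 ✗.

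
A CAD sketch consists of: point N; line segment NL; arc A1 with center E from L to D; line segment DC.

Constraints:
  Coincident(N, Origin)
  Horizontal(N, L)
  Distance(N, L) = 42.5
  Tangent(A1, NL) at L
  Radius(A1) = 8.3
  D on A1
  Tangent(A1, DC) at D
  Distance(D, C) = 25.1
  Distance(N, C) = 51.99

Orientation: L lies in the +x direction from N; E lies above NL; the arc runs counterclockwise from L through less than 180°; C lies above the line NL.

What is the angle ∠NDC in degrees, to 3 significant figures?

77.3°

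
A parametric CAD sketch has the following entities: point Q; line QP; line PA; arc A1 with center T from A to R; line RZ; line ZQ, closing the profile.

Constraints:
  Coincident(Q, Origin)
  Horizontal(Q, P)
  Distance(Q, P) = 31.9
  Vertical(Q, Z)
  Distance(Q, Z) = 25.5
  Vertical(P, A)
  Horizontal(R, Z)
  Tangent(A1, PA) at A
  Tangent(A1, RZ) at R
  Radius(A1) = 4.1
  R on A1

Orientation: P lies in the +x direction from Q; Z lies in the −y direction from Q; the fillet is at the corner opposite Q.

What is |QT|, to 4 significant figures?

35.08

Q is at the origin; QP is horizontal with |QP| = 31.9 and P on the +x side, so P = (31.90, 0.000). Q and Z share the same x with |QZ| = 25.5 and Z on the −y side, so Z = (0.000, -25.50). The virtual corner opposite Q is at (31.90, -25.50). Since A1 is tangent to PA there, TA ⟂ PA and since A1 is tangent to RZ there, TR ⟂ RZ, with radius 4.1, so the center T sits 4.1 in from both sides at T = (27.80, -21.40). Then |QT| = |T − Q| = 35.08.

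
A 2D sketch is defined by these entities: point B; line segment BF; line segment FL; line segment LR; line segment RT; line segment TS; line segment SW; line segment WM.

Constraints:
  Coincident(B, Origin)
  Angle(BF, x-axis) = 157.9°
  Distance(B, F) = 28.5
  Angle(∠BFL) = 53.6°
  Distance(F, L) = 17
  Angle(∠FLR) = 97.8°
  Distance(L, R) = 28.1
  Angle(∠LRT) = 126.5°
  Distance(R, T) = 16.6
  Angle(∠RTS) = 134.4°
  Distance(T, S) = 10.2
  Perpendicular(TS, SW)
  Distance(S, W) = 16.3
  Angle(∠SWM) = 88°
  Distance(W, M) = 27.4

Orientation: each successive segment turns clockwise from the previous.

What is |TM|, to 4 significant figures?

23.04

B is at the origin; BF runs at 157.9° with length 28.5, so F = (-26.41, 10.72). ∠BFL = 53.6° gives FL at 31.50° from the x-axis; with |FL| = 17.0, L = (-11.91, 19.60). ∠FLR = 97.8° gives LR at -50.70° from the x-axis; with |LR| = 28.1, R = (5.887, -2.140). ∠LRT = 126.5° gives RT at -104.2° from the x-axis; with |RT| = 16.6, T = (1.815, -18.23). ∠RTS = 134.4° gives TS at -149.8° from the x-axis; with |TS| = 10.2, S = (-7.001, -23.36). TS is perpendicular to SW, so SW runs at 120.2°; with |SW| = 16.3, W = (-15.20, -9.276). ∠SWM = 88.0° gives WM at 28.20° from the x-axis; with |WM| = 27.4, M = (8.948, 3.672). Then |TM| = |M − T| = 23.04.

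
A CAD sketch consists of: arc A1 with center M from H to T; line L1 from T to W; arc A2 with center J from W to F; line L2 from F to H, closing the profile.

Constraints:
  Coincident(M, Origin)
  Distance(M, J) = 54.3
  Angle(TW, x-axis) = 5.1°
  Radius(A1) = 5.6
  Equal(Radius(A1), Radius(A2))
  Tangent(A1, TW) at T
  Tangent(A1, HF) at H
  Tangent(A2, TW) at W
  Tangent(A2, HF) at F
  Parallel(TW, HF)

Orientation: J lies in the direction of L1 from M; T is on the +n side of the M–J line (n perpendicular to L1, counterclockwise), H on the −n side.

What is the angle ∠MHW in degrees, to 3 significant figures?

78.3°

The slot axis is L1's direction at 5.1°, so u = (cos 5.1°, sin 5.1°) = (0.996, 0.0889) and n = (−sin 5.1°, cos 5.1°) = (-0.0889, 0.996). M is at the origin and J lies 54.3 along u from M, so J = 54.3·u = (54.1, 4.83). Tangency of A1 to both parallel lines with radius 5.6 puts T and H at M ± 5.6·n: T = (-0.498, 5.58), H = (0.498, -5.58). Equal radii place W and F the same way about J: W = J + 5.6·n = (53.6, 10.4), F = J − 5.6·n = (54.6, -0.751). Then cos ∠MHW = HM·HW / (|HM||HW|), giving 78.3°.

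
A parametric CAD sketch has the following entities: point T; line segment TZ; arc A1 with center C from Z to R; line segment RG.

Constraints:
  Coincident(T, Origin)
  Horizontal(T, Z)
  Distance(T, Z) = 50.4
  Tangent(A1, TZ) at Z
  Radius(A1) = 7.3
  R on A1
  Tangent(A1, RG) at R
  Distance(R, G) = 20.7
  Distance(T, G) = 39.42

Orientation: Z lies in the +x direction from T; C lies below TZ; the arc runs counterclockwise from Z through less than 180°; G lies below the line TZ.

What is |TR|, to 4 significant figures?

44.32

T is at the origin; T and Z share the same y with |TZ| = 50.4 and Z on the +x side, so Z = (50.40, 0.000). Since A1 is tangent to TZ there, CZ ⟂ TZ, so C = Z + (0, -7.3) = (50.40, -7.300). Since CR ⟂ RG (tangency), |CG| = √(7.3² + 20.7²) = 21.95 regardless of where R sits on A1. So G lies on both circle(T, 39.42) and circle(C, 21.95); the below-TZ intersection is G = (33.31, -21.08). R is the foot of the tangent from G: R = (44.19, -3.464).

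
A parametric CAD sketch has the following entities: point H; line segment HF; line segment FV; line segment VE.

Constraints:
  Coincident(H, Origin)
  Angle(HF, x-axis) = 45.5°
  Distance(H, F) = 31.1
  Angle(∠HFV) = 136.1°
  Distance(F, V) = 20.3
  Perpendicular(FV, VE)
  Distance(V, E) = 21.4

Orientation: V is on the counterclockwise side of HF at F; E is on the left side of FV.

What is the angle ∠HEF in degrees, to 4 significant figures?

46.73°

∠HFV = 136.1°, so FV runs at 45.5° + (180° − 136.1°) = 89.40° from the x-axis; with |FV| = 20.3, V = F + 20.3·(cos 89.40°, sin 89.40°) = (22.01, 42.48). The perpendicularity gives VE at right angles to FV; with |VE| = 21.4 on the left of FV, E = V + 21.4·(-0.9999, 0.01047) = (0.6120, 42.71). Then cos ∠HEF = EH·EF / (|EH||EF|), giving 46.73°.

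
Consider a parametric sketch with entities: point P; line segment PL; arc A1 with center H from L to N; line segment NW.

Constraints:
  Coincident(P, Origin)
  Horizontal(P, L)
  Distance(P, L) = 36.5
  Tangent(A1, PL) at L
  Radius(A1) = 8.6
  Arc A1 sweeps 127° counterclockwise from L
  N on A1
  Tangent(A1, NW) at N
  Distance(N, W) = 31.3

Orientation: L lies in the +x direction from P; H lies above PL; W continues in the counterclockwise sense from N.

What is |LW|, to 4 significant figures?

40.58

P is at the origin; PL is horizontal with |PL| = 36.5 and L on the +x side, so L = (36.50, 0.000). The tangent condition forces HL to be normal to PL, so H = L + (0, 8.6) = (36.50, 8.600). On A1, L sits at bearing -90° from H; a 127° counterclockwise sweep puts N at bearing 37°, so N = H + 8.6·(cos 37°, sin 37°) = (43.37, 13.78). A1 meets NW tangentially, so HN is at right angles to NW, so NW runs along (−sin 37°, cos 37°); with |NW| = 31.3, W = (24.53, 38.77). Then |LW| = |W − L| = 40.58.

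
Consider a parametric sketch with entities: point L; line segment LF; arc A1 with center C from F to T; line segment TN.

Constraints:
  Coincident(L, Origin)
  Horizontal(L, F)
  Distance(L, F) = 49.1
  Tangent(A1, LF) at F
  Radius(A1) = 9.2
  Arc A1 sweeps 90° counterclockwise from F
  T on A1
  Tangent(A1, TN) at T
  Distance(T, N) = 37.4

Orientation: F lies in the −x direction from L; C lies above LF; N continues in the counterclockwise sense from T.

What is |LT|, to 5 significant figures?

40.947

L is at the origin; LF is horizontal with |LF| = 49.1 and F on the −x side, so F = (-49.100, 0.0000). A1 meets LF tangentially, so CF is at right angles to LF, so C = F + (0, 9.2) = (-49.100, 9.2000). On A1, F sits at bearing -90° from C; a 90° counterclockwise sweep puts T at bearing 0°, so T = C + 9.2·(cos 0°, sin 0°) = (-39.900, 9.2000). Then |LT| = |T − L| = 40.947.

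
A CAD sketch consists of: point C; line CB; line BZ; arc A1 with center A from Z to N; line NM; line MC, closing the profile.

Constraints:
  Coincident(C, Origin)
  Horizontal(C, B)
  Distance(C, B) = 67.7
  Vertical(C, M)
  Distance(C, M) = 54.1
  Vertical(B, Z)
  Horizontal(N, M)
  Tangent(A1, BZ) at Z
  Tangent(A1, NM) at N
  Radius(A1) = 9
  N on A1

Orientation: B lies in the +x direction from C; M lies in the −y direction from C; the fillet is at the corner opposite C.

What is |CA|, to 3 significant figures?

74.0

C is at the origin; C and B share the same y with |CB| = 67.7 and B on the +x side, so B = (67.7, 0.00). CM is vertical with |CM| = 54.1 and M on the −y side, so M = (0.00, -54.1). The virtual corner opposite C is at (67.7, -54.1). The tangent condition forces AZ to be normal to BZ and since A1 is tangent to NM there, AN ⟂ NM, with radius 9.0, so the center A sits 9.0 in from both sides at A = (58.7, -45.1). Then |CA| = |A − C| = 74.0.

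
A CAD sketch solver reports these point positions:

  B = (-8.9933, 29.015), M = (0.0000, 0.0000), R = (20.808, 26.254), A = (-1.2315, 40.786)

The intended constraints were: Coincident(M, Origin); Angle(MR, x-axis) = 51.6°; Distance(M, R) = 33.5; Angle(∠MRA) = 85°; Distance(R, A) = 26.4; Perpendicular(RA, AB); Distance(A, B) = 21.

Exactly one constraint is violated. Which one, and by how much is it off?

Distance(A, B) = 21 — off by 6.90.

M = (0.00, 0.00) ✓; MR at 51.60° ✓; |MR| = 33.50 ✓; ∠MRA = 85.00° ✓; |RA| = 26.40 ✓; ∠(RA, AB) = 90.00° ✓; |AB| = 14.10 ✗.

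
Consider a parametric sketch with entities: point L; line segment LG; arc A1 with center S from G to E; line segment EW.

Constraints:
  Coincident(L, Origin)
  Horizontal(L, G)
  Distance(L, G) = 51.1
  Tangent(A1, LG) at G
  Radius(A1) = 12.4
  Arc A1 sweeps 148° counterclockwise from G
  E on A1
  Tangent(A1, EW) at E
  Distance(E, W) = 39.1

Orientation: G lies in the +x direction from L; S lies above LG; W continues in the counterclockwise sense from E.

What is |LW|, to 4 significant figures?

50.05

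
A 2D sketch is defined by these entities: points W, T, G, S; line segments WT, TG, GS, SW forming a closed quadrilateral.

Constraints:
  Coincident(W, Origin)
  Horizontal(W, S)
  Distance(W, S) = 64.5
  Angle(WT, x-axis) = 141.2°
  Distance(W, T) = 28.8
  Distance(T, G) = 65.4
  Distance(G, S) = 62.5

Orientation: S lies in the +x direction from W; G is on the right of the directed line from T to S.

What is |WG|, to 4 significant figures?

38.94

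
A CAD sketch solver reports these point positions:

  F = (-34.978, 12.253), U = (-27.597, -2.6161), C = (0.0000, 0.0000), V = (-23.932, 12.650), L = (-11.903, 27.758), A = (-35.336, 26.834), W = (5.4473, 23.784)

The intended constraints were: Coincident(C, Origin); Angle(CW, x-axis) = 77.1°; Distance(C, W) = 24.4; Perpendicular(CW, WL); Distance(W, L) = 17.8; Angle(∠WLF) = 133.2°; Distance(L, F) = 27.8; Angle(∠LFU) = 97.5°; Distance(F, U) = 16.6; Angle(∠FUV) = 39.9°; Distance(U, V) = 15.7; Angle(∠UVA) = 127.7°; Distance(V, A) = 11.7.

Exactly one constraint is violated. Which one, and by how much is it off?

Distance(V, A) = 11.7 — off by 6.50.

C = (0.00, 0.00) ✓; CW at 77.10° ✓; |CW| = 24.40 ✓; ∠(CW, WL) = 90.00° ✓; |WL| = 17.80 ✓; ∠WLF = 133.2° ✓; |LF| = 27.80 ✓; ∠LFU = 97.50° ✓; |FU| = 16.60 ✓; ∠FUV = 39.90° ✓; |UV| = 15.70 ✓; ∠UVA = 127.7° ✓; |VA| = 18.20 ✗.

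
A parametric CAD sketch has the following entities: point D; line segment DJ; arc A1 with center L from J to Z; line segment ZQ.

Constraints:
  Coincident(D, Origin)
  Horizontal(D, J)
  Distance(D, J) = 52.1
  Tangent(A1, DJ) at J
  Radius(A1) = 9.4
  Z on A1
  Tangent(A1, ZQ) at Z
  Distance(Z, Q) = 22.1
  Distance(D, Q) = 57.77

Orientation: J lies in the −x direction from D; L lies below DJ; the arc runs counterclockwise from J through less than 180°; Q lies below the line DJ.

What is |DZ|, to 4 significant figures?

61.65

D is at the origin; DJ is horizontal with |DJ| = 52.1 and J on the −x side, so J = (-52.10, 0.000). A1 meets DJ tangentially, so LJ is at right angles to DJ, so L = J + (0, -9.4) = (-52.10, -9.400). Since LZ ⟂ ZQ (tangency), |LQ| = √(9.4² + 22.1²) = 24.02 regardless of where Z sits on A1. So Q lies on both circle(D, 57.77) and circle(L, 24.02); the below-DJ intersection is Q = (-47.44, -32.96). Z is the foot of the tangent from Q: Z = (-59.87, -14.69).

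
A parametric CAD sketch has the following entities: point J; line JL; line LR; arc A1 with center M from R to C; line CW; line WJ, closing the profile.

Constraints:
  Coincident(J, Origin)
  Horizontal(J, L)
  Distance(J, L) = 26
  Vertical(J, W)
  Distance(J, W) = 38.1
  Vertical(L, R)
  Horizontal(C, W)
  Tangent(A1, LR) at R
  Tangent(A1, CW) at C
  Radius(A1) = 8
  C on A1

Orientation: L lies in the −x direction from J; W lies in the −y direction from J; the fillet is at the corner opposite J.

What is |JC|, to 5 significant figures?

42.138

J is at the origin; J and L share the same y with |JL| = 26.0 and L on the −x side, so L = (-26.000, 0.0000). J and W share the same x with |JW| = 38.1 and W on the −y side, so W = (0.0000, -38.100). The virtual corner opposite J is at (-26.000, -38.100). Since A1 is tangent to LR there, MR ⟂ LR and since A1 is tangent to CW there, MC ⟂ CW, with radius 8.0, so the center M sits 8.0 in from both sides at M = (-18.000, -30.100). That places the tangent points at R = (-26.000, -30.100) on LR and C = (-18.000, -38.100) on CW. Then |JC| = |C − J| = 42.138.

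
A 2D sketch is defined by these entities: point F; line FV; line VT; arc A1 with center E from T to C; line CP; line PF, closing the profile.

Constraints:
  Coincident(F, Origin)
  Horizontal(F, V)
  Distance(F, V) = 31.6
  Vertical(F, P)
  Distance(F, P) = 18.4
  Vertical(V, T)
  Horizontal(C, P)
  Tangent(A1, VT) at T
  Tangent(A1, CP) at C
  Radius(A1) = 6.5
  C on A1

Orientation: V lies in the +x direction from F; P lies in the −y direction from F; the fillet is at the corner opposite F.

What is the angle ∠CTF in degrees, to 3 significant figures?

65.6°

The virtual corner opposite F is at (31.6, -18.4). The tangent condition forces ET to be normal to VT and since A1 is tangent to CP there, EC ⟂ CP, with radius 6.5, so the center E sits 6.5 in from both sides at E = (25.1, -11.9). That places the tangent points at T = (31.6, -11.9) on VT and C = (25.1, -18.4) on CP. Then cos ∠CTF = TC·TF / (|TC||TF|), giving 65.6°.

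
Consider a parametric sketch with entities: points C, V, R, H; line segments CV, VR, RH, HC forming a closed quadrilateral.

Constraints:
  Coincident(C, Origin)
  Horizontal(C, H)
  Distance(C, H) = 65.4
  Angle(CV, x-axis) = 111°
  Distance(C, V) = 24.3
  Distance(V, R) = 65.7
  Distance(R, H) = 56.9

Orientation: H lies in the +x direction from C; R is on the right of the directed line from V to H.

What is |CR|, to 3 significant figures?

41.6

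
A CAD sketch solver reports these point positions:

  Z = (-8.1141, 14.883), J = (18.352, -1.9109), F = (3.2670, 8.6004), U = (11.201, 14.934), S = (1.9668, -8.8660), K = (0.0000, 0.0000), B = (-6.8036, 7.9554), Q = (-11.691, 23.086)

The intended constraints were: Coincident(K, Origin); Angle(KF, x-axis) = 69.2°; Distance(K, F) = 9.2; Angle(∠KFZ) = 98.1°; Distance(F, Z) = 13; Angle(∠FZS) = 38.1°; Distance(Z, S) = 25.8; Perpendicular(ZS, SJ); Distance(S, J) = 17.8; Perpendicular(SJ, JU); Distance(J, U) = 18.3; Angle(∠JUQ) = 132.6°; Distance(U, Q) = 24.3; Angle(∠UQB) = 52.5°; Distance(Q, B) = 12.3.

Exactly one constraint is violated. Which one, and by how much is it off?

Distance(Q, B) = 12.3 — off by 3.60.

K = (0.00, 0.00) ✓; KF at 69.20° ✓; |KF| = 9.200 ✓; ∠KFZ = 98.10° ✓; |FZ| = 13.00 ✓; ∠FZS = 38.10° ✓; |ZS| = 25.80 ✓; ∠(ZS, SJ) = 90.00° ✓; |SJ| = 17.80 ✓; ∠(SJ, JU) = 90.00° ✓; |JU| = 18.30 ✓; ∠JUQ = 132.6° ✓; |UQ| = 24.30 ✓; ∠UQB = 52.50° ✓; |QB| = 15.90 ✗.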